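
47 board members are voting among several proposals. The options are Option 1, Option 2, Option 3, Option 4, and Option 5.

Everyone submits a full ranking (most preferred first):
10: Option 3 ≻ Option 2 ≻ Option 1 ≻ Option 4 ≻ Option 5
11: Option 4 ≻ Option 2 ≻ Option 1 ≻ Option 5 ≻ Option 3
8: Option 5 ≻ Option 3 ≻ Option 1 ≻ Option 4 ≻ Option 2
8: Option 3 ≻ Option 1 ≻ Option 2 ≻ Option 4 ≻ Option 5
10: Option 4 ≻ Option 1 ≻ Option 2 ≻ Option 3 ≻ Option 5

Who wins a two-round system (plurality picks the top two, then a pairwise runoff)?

Option 3

Round 1 first-place votes: Option 1 0, Option 2 0, Option 3 18, Option 4 21, Option 5 8. Option 4 and Option 3 advance.
Runoff: Option 4 is ranked above Option 3 on 21 ballots, Option 3 above Option 4 on 26.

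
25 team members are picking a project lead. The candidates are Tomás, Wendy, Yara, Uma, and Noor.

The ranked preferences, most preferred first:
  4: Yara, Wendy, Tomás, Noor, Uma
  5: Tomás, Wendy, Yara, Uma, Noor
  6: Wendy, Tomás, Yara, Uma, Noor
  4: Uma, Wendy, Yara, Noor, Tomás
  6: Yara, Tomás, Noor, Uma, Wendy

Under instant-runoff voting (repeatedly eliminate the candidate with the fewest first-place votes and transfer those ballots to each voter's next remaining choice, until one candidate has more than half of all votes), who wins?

Round 1: Tomás 5, Wendy 6, Yara 10, Uma 4, Noor 0. Noor eliminated.
Round 2: Tomás 5, Wendy 6, Yara 10, Uma 4. Uma eliminated.
Round 3: Tomás 5, Wendy 10, Yara 10. Tomás eliminated.
Round 4: Wendy 15, Yara 10. Wendy has a majority (≥13).

Wendy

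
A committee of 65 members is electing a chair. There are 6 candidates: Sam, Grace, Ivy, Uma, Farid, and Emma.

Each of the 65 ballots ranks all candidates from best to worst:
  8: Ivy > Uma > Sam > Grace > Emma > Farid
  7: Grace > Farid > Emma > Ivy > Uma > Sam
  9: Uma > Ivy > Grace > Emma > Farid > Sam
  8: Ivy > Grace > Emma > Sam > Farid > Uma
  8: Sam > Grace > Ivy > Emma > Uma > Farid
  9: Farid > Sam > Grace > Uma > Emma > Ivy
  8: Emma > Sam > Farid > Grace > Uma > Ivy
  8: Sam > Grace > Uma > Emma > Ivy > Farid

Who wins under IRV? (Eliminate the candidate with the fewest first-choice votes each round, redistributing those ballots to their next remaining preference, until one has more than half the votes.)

Sam

Round 1: Sam 16, Grace 7, Ivy 16, Uma 9, Farid 9, Emma 8. Grace eliminated.
Round 2: Sam 16, Ivy 16, Uma 9, Farid 16, Emma 8. Emma eliminated.
Round 3: Sam 24, Ivy 16, Uma 9, Farid 16. Uma eliminated.
Round 4: Sam 24, Ivy 25, Farid 16. Farid eliminated.
Round 5: Sam 33, Ivy 32. Sam has a majority (≥33).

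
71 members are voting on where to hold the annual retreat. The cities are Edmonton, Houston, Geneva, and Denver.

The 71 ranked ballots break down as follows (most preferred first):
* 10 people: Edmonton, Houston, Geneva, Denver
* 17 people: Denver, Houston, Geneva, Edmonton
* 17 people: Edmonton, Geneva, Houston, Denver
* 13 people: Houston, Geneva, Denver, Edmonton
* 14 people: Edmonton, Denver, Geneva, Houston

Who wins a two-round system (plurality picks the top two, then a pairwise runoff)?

Round 1 first-place votes: Edmonton 41, Houston 13, Geneva 0, Denver 17. Edmonton and Denver advance.
Runoff: Edmonton is ranked above Denver on 41 ballots, Denver above Edmonton on 30.

Edmonton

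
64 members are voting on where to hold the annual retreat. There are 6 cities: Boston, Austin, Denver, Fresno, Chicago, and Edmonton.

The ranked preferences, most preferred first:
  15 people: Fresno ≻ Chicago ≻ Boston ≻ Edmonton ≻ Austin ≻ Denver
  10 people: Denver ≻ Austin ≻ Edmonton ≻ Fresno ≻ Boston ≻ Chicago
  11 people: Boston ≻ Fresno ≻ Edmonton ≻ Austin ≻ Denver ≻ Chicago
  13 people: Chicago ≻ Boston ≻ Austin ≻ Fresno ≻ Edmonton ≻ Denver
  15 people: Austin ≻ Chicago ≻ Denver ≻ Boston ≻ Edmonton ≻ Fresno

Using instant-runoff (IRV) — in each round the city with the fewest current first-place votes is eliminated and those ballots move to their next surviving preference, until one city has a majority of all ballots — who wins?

Round 1: Boston 11, Austin 15, Denver 10, Fresno 15, Chicago 13, Edmonton 0. Edmonton eliminated.
Round 2: Boston 11, Austin 15, Denver 10, Fresno 15, Chicago 13. Denver eliminated.
Round 3: Boston 11, Austin 25, Fresno 15, Chicago 13. Boston eliminated.
Round 4: Austin 25, Fresno 26, Chicago 13. Chicago eliminated.
Round 5: Austin 38, Fresno 26. Austin has a majority (≥33).

Austin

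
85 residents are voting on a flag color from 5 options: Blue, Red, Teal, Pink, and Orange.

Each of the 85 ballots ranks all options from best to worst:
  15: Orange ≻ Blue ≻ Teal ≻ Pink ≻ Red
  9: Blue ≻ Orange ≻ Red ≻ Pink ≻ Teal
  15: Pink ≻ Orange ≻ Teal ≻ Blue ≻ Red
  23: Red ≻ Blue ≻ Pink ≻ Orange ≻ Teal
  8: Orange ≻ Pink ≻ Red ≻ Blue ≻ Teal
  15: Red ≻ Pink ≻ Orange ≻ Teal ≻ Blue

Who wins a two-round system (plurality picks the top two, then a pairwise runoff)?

Orange

Round 1 first-place votes: Blue 9, Red 38, Teal 0, Pink 15, Orange 23. Red and Orange advance.
Runoff: Red is ranked above Orange on 38 ballots, Orange above Red on 47.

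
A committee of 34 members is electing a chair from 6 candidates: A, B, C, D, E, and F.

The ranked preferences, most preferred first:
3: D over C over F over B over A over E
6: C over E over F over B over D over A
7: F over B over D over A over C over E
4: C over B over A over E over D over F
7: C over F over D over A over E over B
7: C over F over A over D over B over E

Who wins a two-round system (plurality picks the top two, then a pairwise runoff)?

C

Round 1 first-place votes: A 0, B 0, C 24, D 3, E 0, F 7. C and F advance.
Runoff: C is ranked above F on 27 ballots, F above C on 7.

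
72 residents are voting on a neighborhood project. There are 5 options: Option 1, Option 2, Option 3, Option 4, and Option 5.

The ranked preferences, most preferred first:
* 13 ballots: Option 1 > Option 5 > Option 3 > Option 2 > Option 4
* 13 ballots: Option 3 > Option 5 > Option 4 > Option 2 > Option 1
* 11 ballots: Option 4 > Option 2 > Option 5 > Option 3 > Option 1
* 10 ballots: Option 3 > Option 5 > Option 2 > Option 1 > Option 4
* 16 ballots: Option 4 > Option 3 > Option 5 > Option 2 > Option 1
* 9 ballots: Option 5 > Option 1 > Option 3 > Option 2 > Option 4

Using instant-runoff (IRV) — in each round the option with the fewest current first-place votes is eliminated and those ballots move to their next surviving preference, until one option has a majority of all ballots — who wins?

Round 1: Option 1 13, Option 2 0, Option 3 23, Option 4 27, Option 5 9. Option 2 eliminated.
Round 2: Option 1 13, Option 3 23, Option 4 27, Option 5 9. Option 5 eliminated.
Round 3: Option 1 22, Option 3 23, Option 4 27. Option 1 eliminated.
Round 4: Option 3 45, Option 4 27. Option 3 has a majority (≥37).

Option 3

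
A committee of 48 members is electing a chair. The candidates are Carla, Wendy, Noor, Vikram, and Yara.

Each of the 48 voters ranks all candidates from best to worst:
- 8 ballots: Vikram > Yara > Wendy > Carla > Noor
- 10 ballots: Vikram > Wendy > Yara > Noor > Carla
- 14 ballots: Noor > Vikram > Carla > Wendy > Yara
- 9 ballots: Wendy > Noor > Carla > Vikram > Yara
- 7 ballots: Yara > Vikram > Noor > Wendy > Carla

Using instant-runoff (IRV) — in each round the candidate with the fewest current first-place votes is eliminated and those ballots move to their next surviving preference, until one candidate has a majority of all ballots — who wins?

Vikram

Round 1: Carla 0, Wendy 9, Noor 14, Vikram 18, Yara 7. Carla eliminated.
Round 2: Wendy 9, Noor 14, Vikram 18, Yara 7. Yara eliminated.
Round 3: Wendy 9, Noor 14, Vikram 25. Vikram has a majority (≥25).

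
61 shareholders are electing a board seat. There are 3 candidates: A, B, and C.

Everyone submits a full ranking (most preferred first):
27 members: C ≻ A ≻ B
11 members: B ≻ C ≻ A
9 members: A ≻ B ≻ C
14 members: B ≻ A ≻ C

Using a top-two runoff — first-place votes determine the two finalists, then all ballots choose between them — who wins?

Round 1 first-place votes: A 9, B 25, C 27. C and B advance.
Runoff: C is ranked above B on 27 ballots, B above C on 34.

B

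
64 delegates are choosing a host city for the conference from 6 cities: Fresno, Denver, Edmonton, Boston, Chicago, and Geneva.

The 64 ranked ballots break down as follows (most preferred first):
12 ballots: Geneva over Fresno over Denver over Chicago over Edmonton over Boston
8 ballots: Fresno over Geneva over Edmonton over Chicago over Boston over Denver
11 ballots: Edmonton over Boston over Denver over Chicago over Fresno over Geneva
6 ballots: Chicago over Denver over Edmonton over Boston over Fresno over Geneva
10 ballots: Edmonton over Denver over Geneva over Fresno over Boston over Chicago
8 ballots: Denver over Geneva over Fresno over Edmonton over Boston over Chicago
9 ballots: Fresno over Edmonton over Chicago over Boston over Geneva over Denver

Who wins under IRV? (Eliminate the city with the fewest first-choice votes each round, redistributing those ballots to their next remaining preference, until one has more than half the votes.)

Round 1: Fresno 17, Denver 8, Edmonton 21, Boston 0, Chicago 6, Geneva 12. Boston eliminated.
Round 2: Fresno 17, Denver 8, Edmonton 21, Chicago 6, Geneva 12. Chicago eliminated.
Round 3: Fresno 17, Denver 14, Edmonton 21, Geneva 12. Geneva eliminated.
Round 4: Fresno 29, Denver 14, Edmonton 21. Denver eliminated.
Round 5: Fresno 37, Edmonton 27. Fresno has a majority (≥33).

Fresno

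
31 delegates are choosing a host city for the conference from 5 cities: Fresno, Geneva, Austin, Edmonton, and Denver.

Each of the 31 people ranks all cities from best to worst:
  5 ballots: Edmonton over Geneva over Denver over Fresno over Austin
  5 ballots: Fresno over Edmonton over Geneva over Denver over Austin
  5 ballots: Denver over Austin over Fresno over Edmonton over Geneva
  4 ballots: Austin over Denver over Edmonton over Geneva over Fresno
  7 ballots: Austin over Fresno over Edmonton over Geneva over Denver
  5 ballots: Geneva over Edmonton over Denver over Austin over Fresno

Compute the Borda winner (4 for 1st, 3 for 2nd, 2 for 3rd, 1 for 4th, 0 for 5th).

Fresno: 5×1 + 5×4 + 5×2 + 4×0 + 7×3 + 5×0 = 56
Geneva: 5×3 + 5×2 + 5×0 + 4×1 + 7×1 + 5×4 = 56
Austin: 5×0 + 5×0 + 5×3 + 4×4 + 7×4 + 5×1 = 64
Edmonton: 5×4 + 5×3 + 5×1 + 4×2 + 7×2 + 5×3 = 77
Denver: 5×2 + 5×1 + 5×4 + 4×3 + 7×0 + 5×2 = 57

Edmonton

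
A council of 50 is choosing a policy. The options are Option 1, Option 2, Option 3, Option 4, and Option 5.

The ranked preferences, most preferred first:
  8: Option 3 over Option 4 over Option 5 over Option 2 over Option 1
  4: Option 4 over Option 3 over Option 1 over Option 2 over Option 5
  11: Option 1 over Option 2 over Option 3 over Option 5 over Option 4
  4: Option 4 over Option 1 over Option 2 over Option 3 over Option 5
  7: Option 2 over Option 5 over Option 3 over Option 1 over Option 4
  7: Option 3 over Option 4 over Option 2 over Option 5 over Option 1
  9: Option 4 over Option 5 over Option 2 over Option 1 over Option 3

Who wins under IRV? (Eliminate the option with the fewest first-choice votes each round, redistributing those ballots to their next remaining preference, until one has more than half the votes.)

Option 3

Round 1: Option 1 11, Option 2 7, Option 3 15, Option 4 17, Option 5 0. Option 5 eliminated.
Round 2: Option 1 11, Option 2 7, Option 3 15, Option 4 17. Option 2 eliminated.
Round 3: Option 1 11, Option 3 22, Option 4 17. Option 1 eliminated.
Round 4: Option 3 33, Option 4 17. Option 3 has a majority (≥26).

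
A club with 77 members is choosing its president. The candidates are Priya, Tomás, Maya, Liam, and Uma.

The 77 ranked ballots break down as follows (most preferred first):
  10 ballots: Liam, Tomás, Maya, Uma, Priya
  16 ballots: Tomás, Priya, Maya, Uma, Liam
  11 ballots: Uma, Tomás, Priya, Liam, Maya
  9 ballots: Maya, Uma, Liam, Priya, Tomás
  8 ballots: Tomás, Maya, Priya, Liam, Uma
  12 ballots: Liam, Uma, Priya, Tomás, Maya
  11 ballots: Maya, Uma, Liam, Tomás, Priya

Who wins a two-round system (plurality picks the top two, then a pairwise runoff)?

Liam

Round 1 first-place votes: Priya 0, Tomás 24, Maya 20, Liam 22, Uma 11. Tomás and Liam advance.
Runoff: Tomás is ranked above Liam on 35 ballots, Liam above Tomás on 42.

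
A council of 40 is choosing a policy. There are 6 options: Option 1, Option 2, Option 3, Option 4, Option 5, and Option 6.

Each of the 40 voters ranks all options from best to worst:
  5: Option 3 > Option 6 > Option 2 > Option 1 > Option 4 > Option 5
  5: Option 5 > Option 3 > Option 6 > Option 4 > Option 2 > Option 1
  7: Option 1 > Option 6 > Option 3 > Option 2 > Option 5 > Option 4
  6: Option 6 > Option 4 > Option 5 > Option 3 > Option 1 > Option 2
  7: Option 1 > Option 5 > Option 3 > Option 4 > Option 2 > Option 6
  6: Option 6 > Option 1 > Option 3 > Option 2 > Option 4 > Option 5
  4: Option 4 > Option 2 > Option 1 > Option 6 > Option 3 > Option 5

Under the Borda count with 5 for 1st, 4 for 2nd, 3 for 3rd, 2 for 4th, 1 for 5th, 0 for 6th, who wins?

Option 1: 5×2 + 5×0 + 7×5 + 6×1 + 7×5 + 6×4 + 4×3 = 122
Option 2: 5×3 + 5×1 + 7×2 + 6×0 + 7×1 + 6×2 + 4×4 = 69
Option 3: 5×5 + 5×4 + 7×3 + 6×2 + 7×3 + 6×3 + 4×1 = 121
Option 4: 5×1 + 5×2 + 7×0 + 6×4 + 7×2 + 6×1 + 4×5 = 79
Option 5: 5×0 + 5×5 + 7×1 + 6×3 + 7×4 + 6×0 + 4×0 = 78
Option 6: 5×4 + 5×3 + 7×4 + 6×5 + 7×0 + 6×5 + 4×2 = 131

Option 6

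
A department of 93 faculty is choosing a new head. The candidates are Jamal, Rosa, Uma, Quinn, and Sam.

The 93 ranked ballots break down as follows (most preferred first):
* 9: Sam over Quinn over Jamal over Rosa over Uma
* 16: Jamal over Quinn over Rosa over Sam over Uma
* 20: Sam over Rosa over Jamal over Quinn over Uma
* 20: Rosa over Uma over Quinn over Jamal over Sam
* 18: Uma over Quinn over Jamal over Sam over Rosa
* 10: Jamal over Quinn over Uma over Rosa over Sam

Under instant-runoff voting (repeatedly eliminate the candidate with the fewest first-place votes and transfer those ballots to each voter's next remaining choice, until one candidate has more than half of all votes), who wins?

Round 1: Jamal 26, Rosa 20, Uma 18, Quinn 0, Sam 29. Quinn eliminated.
Round 2: Jamal 26, Rosa 20, Uma 18, Sam 29. Uma eliminated.
Round 3: Jamal 44, Rosa 20, Sam 29. Rosa eliminated.
Round 4: Jamal 64, Sam 29. Jamal has a majority (≥47).

Jamal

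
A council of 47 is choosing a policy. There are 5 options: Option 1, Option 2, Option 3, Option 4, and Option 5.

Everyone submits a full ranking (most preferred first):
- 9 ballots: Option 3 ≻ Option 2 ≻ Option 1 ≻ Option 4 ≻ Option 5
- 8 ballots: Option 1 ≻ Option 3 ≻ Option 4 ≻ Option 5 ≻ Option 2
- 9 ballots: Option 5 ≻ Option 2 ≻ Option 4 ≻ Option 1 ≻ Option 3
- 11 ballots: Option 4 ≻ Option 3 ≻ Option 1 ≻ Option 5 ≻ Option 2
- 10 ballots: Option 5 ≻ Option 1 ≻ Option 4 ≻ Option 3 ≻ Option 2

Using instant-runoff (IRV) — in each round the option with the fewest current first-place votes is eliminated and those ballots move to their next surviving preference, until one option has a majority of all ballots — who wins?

Option 3

Round 1: Option 1 8, Option 2 0, Option 3 9, Option 4 11, Option 5 19. Option 2 eliminated.
Round 2: Option 1 8, Option 3 9, Option 4 11, Option 5 19. Option 1 eliminated.
Round 3: Option 3 17, Option 4 11, Option 5 19. Option 4 eliminated.
Round 4: Option 3 28, Option 5 19. Option 3 has a majority (≥24).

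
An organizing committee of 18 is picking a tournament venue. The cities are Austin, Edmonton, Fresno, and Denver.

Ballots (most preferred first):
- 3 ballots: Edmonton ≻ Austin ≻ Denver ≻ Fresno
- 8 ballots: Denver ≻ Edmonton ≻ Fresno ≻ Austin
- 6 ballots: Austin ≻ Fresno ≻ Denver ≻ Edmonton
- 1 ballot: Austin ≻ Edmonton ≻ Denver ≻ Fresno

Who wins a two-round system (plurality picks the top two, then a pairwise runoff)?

Round 1 first-place votes: Austin 7, Edmonton 3, Fresno 0, Denver 8. Denver and Austin advance.
Runoff: Denver is ranked above Austin on 8 ballots, Austin above Denver on 10.

Austin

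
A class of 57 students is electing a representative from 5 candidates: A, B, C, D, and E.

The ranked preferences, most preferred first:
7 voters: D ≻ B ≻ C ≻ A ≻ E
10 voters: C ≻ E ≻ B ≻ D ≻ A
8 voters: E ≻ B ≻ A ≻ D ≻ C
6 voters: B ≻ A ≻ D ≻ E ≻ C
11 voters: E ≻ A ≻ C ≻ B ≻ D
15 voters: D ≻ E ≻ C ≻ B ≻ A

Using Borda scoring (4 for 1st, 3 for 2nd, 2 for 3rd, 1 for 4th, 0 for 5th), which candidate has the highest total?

A: 7×1 + 10×0 + 8×2 + 6×3 + 11×3 + 15×0 = 74
B: 7×3 + 10×2 + 8×3 + 6×4 + 11×1 + 15×1 = 115
C: 7×2 + 10×4 + 8×0 + 6×0 + 11×2 + 15×2 = 106
D: 7×4 + 10×1 + 8×1 + 6×2 + 11×0 + 15×4 = 118
E: 7×0 + 10×3 + 8×4 + 6×1 + 11×4 + 15×3 = 157

E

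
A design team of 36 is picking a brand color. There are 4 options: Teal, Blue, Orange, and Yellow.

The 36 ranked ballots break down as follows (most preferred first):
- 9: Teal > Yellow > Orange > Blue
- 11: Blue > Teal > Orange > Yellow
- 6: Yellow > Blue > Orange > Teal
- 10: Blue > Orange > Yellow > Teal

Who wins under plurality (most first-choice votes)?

Blue

First-place votes: Teal 9, Blue 21, Orange 0, Yellow 6.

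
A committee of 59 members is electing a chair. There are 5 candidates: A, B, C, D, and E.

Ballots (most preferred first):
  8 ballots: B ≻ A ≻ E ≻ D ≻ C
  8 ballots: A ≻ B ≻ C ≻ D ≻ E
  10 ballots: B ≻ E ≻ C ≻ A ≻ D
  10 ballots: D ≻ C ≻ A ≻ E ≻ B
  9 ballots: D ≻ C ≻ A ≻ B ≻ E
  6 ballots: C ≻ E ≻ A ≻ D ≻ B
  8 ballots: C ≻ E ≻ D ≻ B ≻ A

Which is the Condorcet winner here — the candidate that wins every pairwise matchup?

C

C vs A: 43–16
C vs B: 33–26
C vs D: 32–27
C vs E: 41–18
C beats every other candidate.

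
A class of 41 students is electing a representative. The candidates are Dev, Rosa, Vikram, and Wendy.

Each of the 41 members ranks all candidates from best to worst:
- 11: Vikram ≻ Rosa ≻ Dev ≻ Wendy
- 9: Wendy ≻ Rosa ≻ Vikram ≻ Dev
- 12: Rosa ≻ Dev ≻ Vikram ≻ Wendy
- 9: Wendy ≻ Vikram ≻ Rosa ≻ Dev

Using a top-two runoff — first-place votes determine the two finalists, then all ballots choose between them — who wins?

Rosa

Round 1 first-place votes: Dev 0, Rosa 12, Vikram 11, Wendy 18. Wendy and Rosa advance.
Runoff: Wendy is ranked above Rosa on 18 ballots, Rosa above Wendy on 23.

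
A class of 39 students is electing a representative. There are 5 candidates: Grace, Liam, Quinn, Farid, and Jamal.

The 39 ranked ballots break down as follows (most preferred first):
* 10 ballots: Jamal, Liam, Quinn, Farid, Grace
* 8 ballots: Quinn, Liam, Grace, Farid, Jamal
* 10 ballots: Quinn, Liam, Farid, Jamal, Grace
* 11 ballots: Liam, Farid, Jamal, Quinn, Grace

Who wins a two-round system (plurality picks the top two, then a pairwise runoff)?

Round 1 first-place votes: Grace 0, Liam 11, Quinn 18, Farid 0, Jamal 10. Quinn and Liam advance.
Runoff: Quinn is ranked above Liam on 18 ballots, Liam above Quinn on 21.

Liam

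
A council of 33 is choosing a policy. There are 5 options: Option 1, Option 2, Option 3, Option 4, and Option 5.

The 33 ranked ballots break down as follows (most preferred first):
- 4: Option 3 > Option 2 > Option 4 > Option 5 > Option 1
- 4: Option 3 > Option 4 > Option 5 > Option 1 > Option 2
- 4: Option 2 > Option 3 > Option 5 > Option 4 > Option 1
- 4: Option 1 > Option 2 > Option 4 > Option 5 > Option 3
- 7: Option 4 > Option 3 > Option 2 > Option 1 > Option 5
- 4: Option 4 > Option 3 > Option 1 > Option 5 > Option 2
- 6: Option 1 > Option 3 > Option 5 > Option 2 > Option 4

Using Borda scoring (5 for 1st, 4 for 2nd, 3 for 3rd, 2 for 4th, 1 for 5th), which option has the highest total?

Option 3

Option 1: 4×1 + 4×2 + 4×1 + 4×5 + 7×2 + 4×3 + 6×5 = 92
Option 2: 4×4 + 4×1 + 4×5 + 4×4 + 7×3 + 4×1 + 6×2 = 93
Option 3: 4×5 + 4×5 + 4×4 + 4×1 + 7×4 + 4×4 + 6×4 = 128
Option 4: 4×3 + 4×4 + 4×2 + 4×3 + 7×5 + 4×5 + 6×1 = 109
Option 5: 4×2 + 4×3 + 4×3 + 4×2 + 7×1 + 4×2 + 6×3 = 73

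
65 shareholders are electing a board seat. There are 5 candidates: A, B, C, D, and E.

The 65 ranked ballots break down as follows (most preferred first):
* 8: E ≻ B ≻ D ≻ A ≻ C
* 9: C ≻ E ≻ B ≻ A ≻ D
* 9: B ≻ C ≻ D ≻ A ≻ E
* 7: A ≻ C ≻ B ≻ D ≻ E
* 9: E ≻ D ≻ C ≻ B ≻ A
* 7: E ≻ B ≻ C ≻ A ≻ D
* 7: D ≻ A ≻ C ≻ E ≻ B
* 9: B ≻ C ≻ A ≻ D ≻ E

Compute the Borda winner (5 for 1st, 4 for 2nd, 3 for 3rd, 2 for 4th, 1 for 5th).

A: 8×2 + 9×2 + 9×2 + 7×5 + 9×1 + 7×2 + 7×4 + 9×3 = 165
B: 8×4 + 9×3 + 9×5 + 7×3 + 9×2 + 7×4 + 7×1 + 9×5 = 223
C: 8×1 + 9×5 + 9×4 + 7×4 + 9×3 + 7×3 + 7×3 + 9×4 = 222
D: 8×3 + 9×1 + 9×3 + 7×2 + 9×4 + 7×1 + 7×5 + 9×2 = 170
E: 8×5 + 9×4 + 9×1 + 7×1 + 9×5 + 7×5 + 7×2 + 9×1 = 195

B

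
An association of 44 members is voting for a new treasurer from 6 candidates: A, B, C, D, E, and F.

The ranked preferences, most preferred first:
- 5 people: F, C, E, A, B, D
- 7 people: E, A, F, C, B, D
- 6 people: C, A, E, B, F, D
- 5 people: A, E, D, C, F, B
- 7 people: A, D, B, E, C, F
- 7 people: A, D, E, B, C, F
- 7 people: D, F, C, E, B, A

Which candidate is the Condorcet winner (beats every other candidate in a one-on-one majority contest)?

A

A vs B: 37–7
A vs C: 26–18
A vs D: 37–7
A vs E: 25–19
A vs F: 32–12
A beats every other candidate.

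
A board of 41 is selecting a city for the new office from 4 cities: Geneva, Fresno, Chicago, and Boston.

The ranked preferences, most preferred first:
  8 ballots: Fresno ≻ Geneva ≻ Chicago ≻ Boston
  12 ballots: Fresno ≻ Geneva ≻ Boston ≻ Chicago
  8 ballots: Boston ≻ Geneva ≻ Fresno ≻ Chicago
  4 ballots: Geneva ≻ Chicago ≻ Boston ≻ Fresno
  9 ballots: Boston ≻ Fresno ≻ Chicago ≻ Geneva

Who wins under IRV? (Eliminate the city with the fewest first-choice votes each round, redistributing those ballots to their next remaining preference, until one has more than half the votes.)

Round 1: Geneva 4, Fresno 20, Chicago 0, Boston 17. Chicago eliminated.
Round 2: Geneva 4, Fresno 20, Boston 17. Geneva eliminated.
Round 3: Fresno 20, Boston 21. Boston has a majority (≥21).

Boston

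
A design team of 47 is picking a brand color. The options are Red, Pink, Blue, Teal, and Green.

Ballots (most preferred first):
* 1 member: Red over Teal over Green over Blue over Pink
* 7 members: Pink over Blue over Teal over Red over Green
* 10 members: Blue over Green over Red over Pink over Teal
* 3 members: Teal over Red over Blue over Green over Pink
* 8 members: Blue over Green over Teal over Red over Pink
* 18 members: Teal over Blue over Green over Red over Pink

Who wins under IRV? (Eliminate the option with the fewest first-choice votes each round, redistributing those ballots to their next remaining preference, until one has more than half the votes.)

Blue

Round 1: Red 1, Pink 7, Blue 18, Teal 21, Green 0. Green eliminated.
Round 2: Red 1, Pink 7, Blue 18, Teal 21. Red eliminated.
Round 3: Pink 7, Blue 18, Teal 22. Pink eliminated.
Round 4: Blue 25, Teal 22. Blue has a majority (≥24).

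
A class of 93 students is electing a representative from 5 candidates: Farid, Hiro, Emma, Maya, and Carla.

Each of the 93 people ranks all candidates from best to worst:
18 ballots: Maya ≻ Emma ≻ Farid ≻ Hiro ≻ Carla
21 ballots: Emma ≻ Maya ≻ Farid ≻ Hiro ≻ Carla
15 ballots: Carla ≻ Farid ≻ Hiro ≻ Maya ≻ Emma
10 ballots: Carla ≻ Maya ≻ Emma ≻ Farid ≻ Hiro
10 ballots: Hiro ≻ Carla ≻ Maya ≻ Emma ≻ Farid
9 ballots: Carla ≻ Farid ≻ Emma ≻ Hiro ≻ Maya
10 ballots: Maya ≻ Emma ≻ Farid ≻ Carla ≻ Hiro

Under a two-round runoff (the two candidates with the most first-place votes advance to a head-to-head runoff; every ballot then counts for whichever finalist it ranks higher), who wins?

Maya

Round 1 first-place votes: Farid 0, Hiro 10, Emma 21, Maya 28, Carla 34. Carla and Maya advance.
Runoff: Carla is ranked above Maya on 44 ballots, Maya above Carla on 49.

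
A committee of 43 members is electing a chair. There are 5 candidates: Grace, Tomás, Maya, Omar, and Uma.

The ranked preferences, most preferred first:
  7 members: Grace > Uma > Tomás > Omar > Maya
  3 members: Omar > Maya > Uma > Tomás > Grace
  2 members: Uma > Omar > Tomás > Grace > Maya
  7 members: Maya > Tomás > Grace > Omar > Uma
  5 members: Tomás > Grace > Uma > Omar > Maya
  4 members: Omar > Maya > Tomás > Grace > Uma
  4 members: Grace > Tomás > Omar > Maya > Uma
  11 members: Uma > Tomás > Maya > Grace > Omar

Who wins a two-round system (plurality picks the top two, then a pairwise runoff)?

Grace

Round 1 first-place votes: Grace 11, Tomás 5, Maya 7, Omar 7, Uma 13. Uma and Grace advance.
Runoff: Uma is ranked above Grace on 16 ballots, Grace above Uma on 27.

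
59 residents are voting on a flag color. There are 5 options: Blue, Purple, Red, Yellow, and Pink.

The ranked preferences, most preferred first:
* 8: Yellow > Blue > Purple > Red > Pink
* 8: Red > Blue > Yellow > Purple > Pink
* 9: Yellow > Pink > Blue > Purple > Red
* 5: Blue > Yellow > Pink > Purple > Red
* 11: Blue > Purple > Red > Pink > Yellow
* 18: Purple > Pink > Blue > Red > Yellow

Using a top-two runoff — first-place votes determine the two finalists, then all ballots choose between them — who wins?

Yellow

Round 1 first-place votes: Blue 16, Purple 18, Red 8, Yellow 17, Pink 0. Purple and Yellow advance.
Runoff: Purple is ranked above Yellow on 29 ballots, Yellow above Purple on 30.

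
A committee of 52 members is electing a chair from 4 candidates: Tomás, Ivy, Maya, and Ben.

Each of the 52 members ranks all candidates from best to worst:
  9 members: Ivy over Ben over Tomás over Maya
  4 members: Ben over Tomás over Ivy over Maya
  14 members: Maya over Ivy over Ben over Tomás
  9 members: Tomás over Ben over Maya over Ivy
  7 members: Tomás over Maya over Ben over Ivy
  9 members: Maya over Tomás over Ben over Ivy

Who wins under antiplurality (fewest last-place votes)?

Ben

Last-place votes: Tomás 14, Ivy 25, Maya 13, Ben 0.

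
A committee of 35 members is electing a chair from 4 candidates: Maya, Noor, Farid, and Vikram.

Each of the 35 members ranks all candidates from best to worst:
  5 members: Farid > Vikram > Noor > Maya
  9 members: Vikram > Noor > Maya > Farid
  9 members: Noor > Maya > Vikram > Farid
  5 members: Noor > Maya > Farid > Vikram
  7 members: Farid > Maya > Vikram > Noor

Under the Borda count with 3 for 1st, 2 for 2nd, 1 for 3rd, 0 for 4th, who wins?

Maya: 5×0 + 9×1 + 9×2 + 5×2 + 7×2 = 51
Noor: 5×1 + 9×2 + 9×3 + 5×3 + 7×0 = 65
Farid: 5×3 + 9×0 + 9×0 + 5×1 + 7×3 = 41
Vikram: 5×2 + 9×3 + 9×1 + 5×0 + 7×1 = 53

Noor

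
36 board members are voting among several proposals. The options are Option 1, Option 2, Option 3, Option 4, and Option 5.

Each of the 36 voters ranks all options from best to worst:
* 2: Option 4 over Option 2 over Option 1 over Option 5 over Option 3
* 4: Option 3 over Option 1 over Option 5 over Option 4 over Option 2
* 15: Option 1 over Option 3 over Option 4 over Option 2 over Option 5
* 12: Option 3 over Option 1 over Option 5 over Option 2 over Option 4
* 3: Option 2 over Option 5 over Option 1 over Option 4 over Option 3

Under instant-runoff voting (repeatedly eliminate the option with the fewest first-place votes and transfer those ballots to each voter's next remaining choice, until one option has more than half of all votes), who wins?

Option 1

Round 1: Option 1 15, Option 2 3, Option 3 16, Option 4 2, Option 5 0. Option 5 eliminated.
Round 2: Option 1 15, Option 2 3, Option 3 16, Option 4 2. Option 4 eliminated.
Round 3: Option 1 15, Option 2 5, Option 3 16. Option 2 eliminated.
Round 4: Option 1 20, Option 3 16. Option 1 has a majority (≥19).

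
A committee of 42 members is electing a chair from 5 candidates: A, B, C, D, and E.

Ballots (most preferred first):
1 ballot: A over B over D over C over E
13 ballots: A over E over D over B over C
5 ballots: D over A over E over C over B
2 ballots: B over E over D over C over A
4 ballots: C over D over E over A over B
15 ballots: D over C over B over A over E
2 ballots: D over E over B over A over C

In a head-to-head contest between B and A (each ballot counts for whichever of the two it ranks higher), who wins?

A

B is ranked above A on 19 ballots; A above B on 23.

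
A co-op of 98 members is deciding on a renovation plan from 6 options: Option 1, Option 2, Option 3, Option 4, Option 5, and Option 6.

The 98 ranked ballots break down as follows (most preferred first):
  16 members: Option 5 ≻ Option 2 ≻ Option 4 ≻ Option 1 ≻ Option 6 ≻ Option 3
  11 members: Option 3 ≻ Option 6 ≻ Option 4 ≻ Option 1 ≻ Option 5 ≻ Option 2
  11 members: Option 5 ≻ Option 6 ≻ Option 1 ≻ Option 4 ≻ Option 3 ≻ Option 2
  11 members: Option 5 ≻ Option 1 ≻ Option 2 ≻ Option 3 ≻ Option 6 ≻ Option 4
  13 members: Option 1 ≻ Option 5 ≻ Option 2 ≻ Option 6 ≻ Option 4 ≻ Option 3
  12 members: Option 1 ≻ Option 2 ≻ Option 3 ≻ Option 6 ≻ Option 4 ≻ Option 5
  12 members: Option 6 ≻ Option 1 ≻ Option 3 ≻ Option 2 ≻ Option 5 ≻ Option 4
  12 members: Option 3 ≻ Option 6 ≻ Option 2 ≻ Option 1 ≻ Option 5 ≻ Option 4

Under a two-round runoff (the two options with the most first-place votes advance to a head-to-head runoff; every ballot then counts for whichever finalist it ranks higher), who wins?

Option 1

Round 1 first-place votes: Option 1 25, Option 2 0, Option 3 23, Option 4 0, Option 5 38, Option 6 12. Option 5 and Option 1 advance.
Runoff: Option 5 is ranked above Option 1 on 38 ballots, Option 1 above Option 5 on 60.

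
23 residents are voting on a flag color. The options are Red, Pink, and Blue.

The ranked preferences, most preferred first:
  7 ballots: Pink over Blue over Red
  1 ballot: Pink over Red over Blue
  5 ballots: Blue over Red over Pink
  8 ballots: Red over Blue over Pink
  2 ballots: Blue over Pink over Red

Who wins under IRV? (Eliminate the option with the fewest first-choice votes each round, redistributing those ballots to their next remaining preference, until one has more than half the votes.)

Red

Round 1: Red 8, Pink 8, Blue 7. Blue eliminated.
Round 2: Red 13, Pink 10. Red has a majority (≥12).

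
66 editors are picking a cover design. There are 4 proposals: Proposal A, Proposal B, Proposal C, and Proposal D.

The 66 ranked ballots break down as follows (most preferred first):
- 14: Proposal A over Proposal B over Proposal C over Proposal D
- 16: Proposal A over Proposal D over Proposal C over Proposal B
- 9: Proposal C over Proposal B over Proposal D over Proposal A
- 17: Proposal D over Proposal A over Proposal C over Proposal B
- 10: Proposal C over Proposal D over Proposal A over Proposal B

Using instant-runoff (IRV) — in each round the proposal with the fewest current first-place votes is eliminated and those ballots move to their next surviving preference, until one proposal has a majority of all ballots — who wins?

Proposal A

Round 1: Proposal A 30, Proposal B 0, Proposal C 19, Proposal D 17. Proposal B eliminated.
Round 2: Proposal A 30, Proposal C 19, Proposal D 17. Proposal D eliminated.
Round 3: Proposal A 47, Proposal C 19. Proposal A has a majority (≥34).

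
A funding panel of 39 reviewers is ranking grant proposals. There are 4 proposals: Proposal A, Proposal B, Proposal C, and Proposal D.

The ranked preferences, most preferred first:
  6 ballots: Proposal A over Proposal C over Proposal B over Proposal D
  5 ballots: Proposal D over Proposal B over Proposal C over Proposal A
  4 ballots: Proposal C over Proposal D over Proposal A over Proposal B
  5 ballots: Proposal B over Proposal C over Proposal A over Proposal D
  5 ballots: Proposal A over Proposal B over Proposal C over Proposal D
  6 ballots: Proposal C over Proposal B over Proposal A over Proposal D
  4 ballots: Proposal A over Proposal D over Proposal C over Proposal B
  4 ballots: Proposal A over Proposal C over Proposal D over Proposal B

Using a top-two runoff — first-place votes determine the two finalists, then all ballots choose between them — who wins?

Proposal C

Round 1 first-place votes: Proposal A 19, Proposal B 5, Proposal C 10, Proposal D 5. Proposal A and Proposal C advance.
Runoff: Proposal A is ranked above Proposal C on 19 ballots, Proposal C above Proposal A on 20.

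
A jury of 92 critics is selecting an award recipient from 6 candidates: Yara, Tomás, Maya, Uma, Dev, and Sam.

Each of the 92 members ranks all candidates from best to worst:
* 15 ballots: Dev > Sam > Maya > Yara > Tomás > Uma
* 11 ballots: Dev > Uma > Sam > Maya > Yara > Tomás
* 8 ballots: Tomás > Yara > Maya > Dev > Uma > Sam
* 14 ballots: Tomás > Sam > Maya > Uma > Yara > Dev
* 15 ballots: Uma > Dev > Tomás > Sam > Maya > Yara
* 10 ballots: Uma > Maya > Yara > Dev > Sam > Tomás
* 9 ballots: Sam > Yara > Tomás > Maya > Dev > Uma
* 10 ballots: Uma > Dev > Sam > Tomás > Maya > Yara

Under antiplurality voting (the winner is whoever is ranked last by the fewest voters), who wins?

Last-place votes: Yara 25, Tomás 21, Maya 0, Uma 24, Dev 14, Sam 8.

Maya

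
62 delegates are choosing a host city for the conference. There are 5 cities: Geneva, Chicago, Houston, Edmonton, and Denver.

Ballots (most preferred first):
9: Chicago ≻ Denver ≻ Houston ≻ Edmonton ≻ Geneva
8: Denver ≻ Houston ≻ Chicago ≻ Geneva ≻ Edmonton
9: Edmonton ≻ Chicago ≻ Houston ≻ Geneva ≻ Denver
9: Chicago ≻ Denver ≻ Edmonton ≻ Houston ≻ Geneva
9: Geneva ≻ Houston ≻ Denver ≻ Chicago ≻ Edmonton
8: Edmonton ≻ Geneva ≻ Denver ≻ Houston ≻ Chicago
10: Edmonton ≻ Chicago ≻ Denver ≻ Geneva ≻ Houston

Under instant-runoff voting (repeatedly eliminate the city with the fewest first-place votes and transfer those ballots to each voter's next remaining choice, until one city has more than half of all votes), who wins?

Round 1: Geneva 9, Chicago 18, Houston 0, Edmonton 27, Denver 8. Houston eliminated.
Round 2: Geneva 9, Chicago 18, Edmonton 27, Denver 8. Denver eliminated.
Round 3: Geneva 9, Chicago 26, Edmonton 27. Geneva eliminated.
Round 4: Chicago 35, Edmonton 27. Chicago has a majority (≥32).

Chicago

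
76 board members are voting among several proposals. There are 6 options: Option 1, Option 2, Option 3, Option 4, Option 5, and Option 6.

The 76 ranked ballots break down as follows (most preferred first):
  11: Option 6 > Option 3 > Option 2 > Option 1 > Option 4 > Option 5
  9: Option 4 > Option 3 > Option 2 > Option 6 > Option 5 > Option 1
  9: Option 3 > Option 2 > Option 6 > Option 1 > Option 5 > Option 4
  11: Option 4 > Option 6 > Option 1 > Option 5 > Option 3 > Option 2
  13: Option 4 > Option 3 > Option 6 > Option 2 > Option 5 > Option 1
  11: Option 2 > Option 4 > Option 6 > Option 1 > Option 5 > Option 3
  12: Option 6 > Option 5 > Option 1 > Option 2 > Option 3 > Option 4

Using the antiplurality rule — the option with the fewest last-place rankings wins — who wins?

Option 6

Last-place votes: Option 1 22, Option 2 11, Option 3 11, Option 4 21, Option 5 11, Option 6 0.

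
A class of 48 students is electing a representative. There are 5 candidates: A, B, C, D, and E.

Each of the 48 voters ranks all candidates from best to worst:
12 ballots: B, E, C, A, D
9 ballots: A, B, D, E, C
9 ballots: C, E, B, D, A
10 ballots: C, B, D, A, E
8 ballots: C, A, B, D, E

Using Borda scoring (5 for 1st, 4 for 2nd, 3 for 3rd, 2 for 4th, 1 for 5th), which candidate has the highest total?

B

A: 12×2 + 9×5 + 9×1 + 10×2 + 8×4 = 130
B: 12×5 + 9×4 + 9×3 + 10×4 + 8×3 = 187
C: 12×3 + 9×1 + 9×5 + 10×5 + 8×5 = 180
D: 12×1 + 9×3 + 9×2 + 10×3 + 8×2 = 103
E: 12×4 + 9×2 + 9×4 + 10×1 + 8×1 = 120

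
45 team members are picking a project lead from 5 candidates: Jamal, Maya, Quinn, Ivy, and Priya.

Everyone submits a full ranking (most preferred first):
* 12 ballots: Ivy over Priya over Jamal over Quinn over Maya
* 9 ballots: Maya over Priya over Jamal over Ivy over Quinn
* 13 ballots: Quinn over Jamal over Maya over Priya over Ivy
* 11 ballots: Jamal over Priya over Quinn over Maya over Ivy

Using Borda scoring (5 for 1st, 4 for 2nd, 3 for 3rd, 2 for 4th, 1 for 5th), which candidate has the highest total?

Jamal

Jamal: 12×3 + 9×3 + 13×4 + 11×5 = 170
Maya: 12×1 + 9×5 + 13×3 + 11×2 = 118
Quinn: 12×2 + 9×1 + 13×5 + 11×3 = 131
Ivy: 12×5 + 9×2 + 13×1 + 11×1 = 102
Priya: 12×4 + 9×4 + 13×2 + 11×4 = 154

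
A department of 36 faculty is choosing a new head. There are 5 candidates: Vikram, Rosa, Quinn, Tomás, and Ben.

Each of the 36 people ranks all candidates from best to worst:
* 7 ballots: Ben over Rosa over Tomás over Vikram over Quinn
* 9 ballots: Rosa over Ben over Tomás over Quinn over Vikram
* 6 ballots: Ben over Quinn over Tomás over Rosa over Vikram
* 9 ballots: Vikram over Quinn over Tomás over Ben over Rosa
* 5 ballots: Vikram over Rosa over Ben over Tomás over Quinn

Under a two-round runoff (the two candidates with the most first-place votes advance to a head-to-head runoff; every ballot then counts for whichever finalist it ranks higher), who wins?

Ben

Round 1 first-place votes: Vikram 14, Rosa 9, Quinn 0, Tomás 0, Ben 13. Vikram and Ben advance.
Runoff: Vikram is ranked above Ben on 14 ballots, Ben above Vikram on 22.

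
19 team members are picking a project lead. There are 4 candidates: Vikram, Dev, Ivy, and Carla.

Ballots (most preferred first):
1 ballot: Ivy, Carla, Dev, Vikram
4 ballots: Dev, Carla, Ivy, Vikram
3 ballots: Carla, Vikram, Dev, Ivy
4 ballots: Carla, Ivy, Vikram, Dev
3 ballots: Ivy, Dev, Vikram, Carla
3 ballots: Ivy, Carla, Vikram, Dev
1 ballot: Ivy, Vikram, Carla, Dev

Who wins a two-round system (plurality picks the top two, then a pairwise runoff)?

Round 1 first-place votes: Vikram 0, Dev 4, Ivy 8, Carla 7. Ivy and Carla advance.
Runoff: Ivy is ranked above Carla on 8 ballots, Carla above Ivy on 11.

Carla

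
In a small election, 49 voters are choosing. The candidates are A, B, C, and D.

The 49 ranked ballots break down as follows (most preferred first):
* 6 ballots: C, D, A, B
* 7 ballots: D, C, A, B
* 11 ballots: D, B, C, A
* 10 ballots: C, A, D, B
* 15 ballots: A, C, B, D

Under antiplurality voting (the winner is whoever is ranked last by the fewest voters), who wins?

C

Last-place votes: A 11, B 23, C 0, D 15.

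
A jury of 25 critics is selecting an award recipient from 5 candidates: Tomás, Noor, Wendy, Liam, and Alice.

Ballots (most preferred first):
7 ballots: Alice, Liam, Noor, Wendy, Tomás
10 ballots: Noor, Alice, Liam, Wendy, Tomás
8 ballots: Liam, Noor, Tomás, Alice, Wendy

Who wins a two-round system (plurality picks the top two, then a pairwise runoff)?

Round 1 first-place votes: Tomás 0, Noor 10, Wendy 0, Liam 8, Alice 7. Noor and Liam advance.
Runoff: Noor is ranked above Liam on 10 ballots, Liam above Noor on 15.

Liam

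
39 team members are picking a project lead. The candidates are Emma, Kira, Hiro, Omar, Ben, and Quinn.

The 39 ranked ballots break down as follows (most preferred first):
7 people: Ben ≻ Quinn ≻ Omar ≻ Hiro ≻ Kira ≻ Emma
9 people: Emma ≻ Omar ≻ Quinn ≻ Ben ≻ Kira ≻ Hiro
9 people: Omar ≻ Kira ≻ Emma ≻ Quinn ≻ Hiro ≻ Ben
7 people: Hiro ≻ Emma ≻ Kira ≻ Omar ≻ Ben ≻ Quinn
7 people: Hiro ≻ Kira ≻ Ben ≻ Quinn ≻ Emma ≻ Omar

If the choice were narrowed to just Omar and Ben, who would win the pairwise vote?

Omar

Omar is ranked above Ben on 25 ballots; Ben above Omar on 14.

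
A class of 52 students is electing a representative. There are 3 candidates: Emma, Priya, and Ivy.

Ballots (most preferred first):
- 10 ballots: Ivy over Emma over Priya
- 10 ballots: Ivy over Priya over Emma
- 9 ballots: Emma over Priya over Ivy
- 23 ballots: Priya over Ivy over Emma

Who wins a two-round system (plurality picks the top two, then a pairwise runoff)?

Priya

Round 1 first-place votes: Emma 9, Priya 23, Ivy 20. Priya and Ivy advance.
Runoff: Priya is ranked above Ivy on 32 ballots, Ivy above Priya on 20.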